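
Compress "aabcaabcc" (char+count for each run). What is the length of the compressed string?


Input: aabcaabcc
Runs:
  'a' x 2 => "a2"
  'b' x 1 => "b1"
  'c' x 1 => "c1"
  'a' x 2 => "a2"
  'b' x 1 => "b1"
  'c' x 2 => "c2"
Compressed: "a2b1c1a2b1c2"
Compressed length: 12

12


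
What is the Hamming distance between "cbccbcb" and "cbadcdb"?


Comparing "cbccbcb" and "cbadcdb" position by position:
  Position 0: 'c' vs 'c' => same
  Position 1: 'b' vs 'b' => same
  Position 2: 'c' vs 'a' => differ
  Position 3: 'c' vs 'd' => differ
  Position 4: 'b' vs 'c' => differ
  Position 5: 'c' vs 'd' => differ
  Position 6: 'b' vs 'b' => same
Total differences (Hamming distance): 4

4


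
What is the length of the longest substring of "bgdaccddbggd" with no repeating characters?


Input: "bgdaccddbggd"
Sliding window (track last position of each char):
  Position 0 ('b'): window [0,0] length 1 -- new best
  Position 1 ('g'): window [0,1] length 2 -- new best
  Position 2 ('d'): window [0,2] length 3 -- new best
  Position 3 ('a'): window [0,3] length 4 -- new best
  Position 4 ('c'): window [0,4] length 5 -- new best
  Position 5 ('c'): repeat (last at 4), move window start to 5
  Position 5 ('c'): window [5,5] length 1
  Position 6 ('d'): window [5,6] length 2
  Position 7 ('d'): repeat (last at 6), move window start to 7
  Position 7 ('d'): window [7,7] length 1
  Position 8 ('b'): window [7,8] length 2
  Position 9 ('g'): window [7,9] length 3
  Position 10 ('g'): repeat (last at 9), move window start to 10
  Position 10 ('g'): window [10,10] length 1
  Position 11 ('d'): window [10,11] length 2
Longest substring with no repeats: "bgdac" with length 5

5


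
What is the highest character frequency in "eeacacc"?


Input: eeacacc
Character counts:
  'a': 2
  'c': 3
  'e': 2
Maximum frequency: 3

3


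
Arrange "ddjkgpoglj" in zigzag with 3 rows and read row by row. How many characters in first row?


Zigzag "ddjkgpoglj" into 3 rows:
Placing characters:
  'd' => row 0
  'd' => row 1
  'j' => row 2
  'k' => row 1
  'g' => row 0
  'p' => row 1
  'o' => row 2
  'g' => row 1
  'l' => row 0
  'j' => row 1
Rows:
  Row 0: "dgl"
  Row 1: "dkpgj"
  Row 2: "jo"
First row length: 3

3


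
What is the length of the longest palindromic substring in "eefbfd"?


Input: "eefbfd"
Checking substrings for palindromes:
  [2:5] "fbf" (len 3) => palindrome
  [0:2] "ee" (len 2) => palindrome
Longest palindromic substring: "fbf" with length 3

3


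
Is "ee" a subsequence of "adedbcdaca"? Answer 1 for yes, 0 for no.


Check if "ee" is a subsequence of "adedbcdaca"
Greedy scan:
  Position 0 ('a'): no match needed
  Position 1 ('d'): no match needed
  Position 2 ('e'): matches sub[0] = 'e'
  Position 3 ('d'): no match needed
  Position 4 ('b'): no match needed
  Position 5 ('c'): no match needed
  Position 6 ('d'): no match needed
  Position 7 ('a'): no match needed
  Position 8 ('c'): no match needed
  Position 9 ('a'): no match needed
Only matched 1/2 characters => not a subsequence

0


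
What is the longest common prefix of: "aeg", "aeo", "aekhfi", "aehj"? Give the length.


Words: aeg, aeo, aekhfi, aehj
  Position 0: all 'a' => match
  Position 1: all 'e' => match
  Position 2: ('g', 'o', 'k', 'h') => mismatch, stop
LCP = "ae" (length 2)

2


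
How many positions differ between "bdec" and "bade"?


Comparing "bdec" and "bade" position by position:
  Position 0: 'b' vs 'b' => same
  Position 1: 'd' vs 'a' => DIFFER
  Position 2: 'e' vs 'd' => DIFFER
  Position 3: 'c' vs 'e' => DIFFER
Positions that differ: 3

3


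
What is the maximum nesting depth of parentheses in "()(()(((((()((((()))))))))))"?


Input: "()(()(((((()((((()))))))))))"
Tracking depth:
  Position 0 '(': depth becomes 1
  Position 1 ')': depth becomes 0
  Position 2 '(': depth becomes 1
  Position 3 '(': depth becomes 2
  Position 4 ')': depth becomes 1
  Position 5 '(': depth becomes 2
  Position 6 '(': depth becomes 3
  Position 7 '(': depth becomes 4
  Position 8 '(': depth becomes 5
  Position 9 '(': depth becomes 6
  Position 10 '(': depth becomes 7
  Position 11 ')': depth becomes 6
  Position 12 '(': depth becomes 7
  Position 13 '(': depth becomes 8
  Position 14 '(': depth becomes 9
  Position 15 '(': depth becomes 10
  Position 16 '(': depth becomes 11
  Position 17 ')': depth becomes 10
  Position 18 ')': depth becomes 9
  Position 19 ')': depth becomes 8
  Position 20 ')': depth becomes 7
  Position 21 ')': depth becomes 6
  Position 22 ')': depth becomes 5
  Position 23 ')': depth becomes 4
  Position 24 ')': depth becomes 3
  Position 25 ')': depth becomes 2
  Position 26 ')': depth becomes 1
  Position 27 ')': depth becomes 0
Maximum depth reached: 11

11


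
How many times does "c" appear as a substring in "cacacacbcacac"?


Searching for "c" in "cacacacbcacac"
Scanning each position:
  Position 0: "c" => MATCH
  Position 1: "a" => no
  Position 2: "c" => MATCH
  Position 3: "a" => no
  Position 4: "c" => MATCH
  Position 5: "a" => no
  Position 6: "c" => MATCH
  Position 7: "b" => no
  Position 8: "c" => MATCH
  Position 9: "a" => no
  Position 10: "c" => MATCH
  Position 11: "a" => no
  Position 12: "c" => MATCH
Total occurrences: 7

7


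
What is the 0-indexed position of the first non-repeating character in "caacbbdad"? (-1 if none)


Input: caacbbdad
Character frequencies:
  'a': 3
  'b': 2
  'c': 2
  'd': 2
Scanning left to right for freq == 1:
  Position 0 ('c'): freq=2, skip
  Position 1 ('a'): freq=3, skip
  Position 2 ('a'): freq=3, skip
  Position 3 ('c'): freq=2, skip
  Position 4 ('b'): freq=2, skip
  Position 5 ('b'): freq=2, skip
  Position 6 ('d'): freq=2, skip
  Position 7 ('a'): freq=3, skip
  Position 8 ('d'): freq=2, skip
  No unique character found => answer = -1

-1


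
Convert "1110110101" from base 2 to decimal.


Input: "1110110101" in base 2
Positional expansion:
  Digit '1' (value 1) x 2^9 = 512
  Digit '1' (value 1) x 2^8 = 256
  Digit '1' (value 1) x 2^7 = 128
  Digit '0' (value 0) x 2^6 = 0
  Digit '1' (value 1) x 2^5 = 32
  Digit '1' (value 1) x 2^4 = 16
  Digit '0' (value 0) x 2^3 = 0
  Digit '1' (value 1) x 2^2 = 4
  Digit '0' (value 0) x 2^1 = 0
  Digit '1' (value 1) x 2^0 = 1
Sum = 949

949


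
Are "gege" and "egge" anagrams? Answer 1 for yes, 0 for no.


Strings: "gege", "egge"
Sorted first:  eegg
Sorted second: eegg
Sorted forms match => anagrams

1


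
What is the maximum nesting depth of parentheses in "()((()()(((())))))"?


Input: "()((()()(((())))))"
Tracking depth:
  Position 0 '(': depth becomes 1
  Position 1 ')': depth becomes 0
  Position 2 '(': depth becomes 1
  Position 3 '(': depth becomes 2
  Position 4 '(': depth becomes 3
  Position 5 ')': depth becomes 2
  Position 6 '(': depth becomes 3
  Position 7 ')': depth becomes 2
  Position 8 '(': depth becomes 3
  Position 9 '(': depth becomes 4
  Position 10 '(': depth becomes 5
  Position 11 '(': depth becomes 6
  Position 12 ')': depth becomes 5
  Position 13 ')': depth becomes 4
  Position 14 ')': depth becomes 3
  Position 15 ')': depth becomes 2
  Position 16 ')': depth becomes 1
  Position 17 ')': depth becomes 0
Maximum depth reached: 6

6


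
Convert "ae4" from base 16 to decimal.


Input: "ae4" in base 16
Positional expansion:
  Digit 'a' (value 10) x 16^2 = 2560
  Digit 'e' (value 14) x 16^1 = 224
  Digit '4' (value 4) x 16^0 = 4
Sum = 2788

2788


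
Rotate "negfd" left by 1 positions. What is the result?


Input: "negfd", rotate left by 1
First 1 characters: "n"
Remaining characters: "egfd"
Concatenate remaining + first: "egfd" + "n" = "egfdn"

egfdn


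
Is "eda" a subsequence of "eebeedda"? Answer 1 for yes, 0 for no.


Check if "eda" is a subsequence of "eebeedda"
Greedy scan:
  Position 0 ('e'): matches sub[0] = 'e'
  Position 1 ('e'): no match needed
  Position 2 ('b'): no match needed
  Position 3 ('e'): no match needed
  Position 4 ('e'): no match needed
  Position 5 ('d'): matches sub[1] = 'd'
  Position 6 ('d'): no match needed
  Position 7 ('a'): matches sub[2] = 'a'
All 3 characters matched => is a subsequence

1


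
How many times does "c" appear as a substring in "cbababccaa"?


Searching for "c" in "cbababccaa"
Scanning each position:
  Position 0: "c" => MATCH
  Position 1: "b" => no
  Position 2: "a" => no
  Position 3: "b" => no
  Position 4: "a" => no
  Position 5: "b" => no
  Position 6: "c" => MATCH
  Position 7: "c" => MATCH
  Position 8: "a" => no
  Position 9: "a" => no
Total occurrences: 3

3


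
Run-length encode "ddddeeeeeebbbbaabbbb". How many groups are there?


Input: ddddeeeeeebbbbaabbbb
Scanning for consecutive runs:
  Group 1: 'd' x 4 (positions 0-3)
  Group 2: 'e' x 6 (positions 4-9)
  Group 3: 'b' x 4 (positions 10-13)
  Group 4: 'a' x 2 (positions 14-15)
  Group 5: 'b' x 4 (positions 16-19)
Total groups: 5

5


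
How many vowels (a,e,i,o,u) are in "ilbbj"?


Input: ilbbj
Checking each character:
  'i' at position 0: vowel (running total: 1)
  'l' at position 1: consonant
  'b' at position 2: consonant
  'b' at position 3: consonant
  'j' at position 4: consonant
Total vowels: 1

1


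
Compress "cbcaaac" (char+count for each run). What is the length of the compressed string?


Input: cbcaaac
Runs:
  'c' x 1 => "c1"
  'b' x 1 => "b1"
  'c' x 1 => "c1"
  'a' x 3 => "a3"
  'c' x 1 => "c1"
Compressed: "c1b1c1a3c1"
Compressed length: 10

10


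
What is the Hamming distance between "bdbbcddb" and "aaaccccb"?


Comparing "bdbbcddb" and "aaaccccb" position by position:
  Position 0: 'b' vs 'a' => differ
  Position 1: 'd' vs 'a' => differ
  Position 2: 'b' vs 'a' => differ
  Position 3: 'b' vs 'c' => differ
  Position 4: 'c' vs 'c' => same
  Position 5: 'd' vs 'c' => differ
  Position 6: 'd' vs 'c' => differ
  Position 7: 'b' vs 'b' => same
Total differences (Hamming distance): 6

6


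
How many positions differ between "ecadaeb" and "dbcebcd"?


Comparing "ecadaeb" and "dbcebcd" position by position:
  Position 0: 'e' vs 'd' => DIFFER
  Position 1: 'c' vs 'b' => DIFFER
  Position 2: 'a' vs 'c' => DIFFER
  Position 3: 'd' vs 'e' => DIFFER
  Position 4: 'a' vs 'b' => DIFFER
  Position 5: 'e' vs 'c' => DIFFER
  Position 6: 'b' vs 'd' => DIFFER
Positions that differ: 7

7


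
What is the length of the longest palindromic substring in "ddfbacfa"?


Input: "ddfbacfa"
Checking substrings for palindromes:
  [0:2] "dd" (len 2) => palindrome
Longest palindromic substring: "dd" with length 2

2


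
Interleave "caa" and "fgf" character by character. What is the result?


Interleaving "caa" and "fgf":
  Position 0: 'c' from first, 'f' from second => "cf"
  Position 1: 'a' from first, 'g' from second => "ag"
  Position 2: 'a' from first, 'f' from second => "af"
Result: cfagaf

cfagaf


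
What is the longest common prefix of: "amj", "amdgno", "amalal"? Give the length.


Words: amj, amdgno, amalal
  Position 0: all 'a' => match
  Position 1: all 'm' => match
  Position 2: ('j', 'd', 'a') => mismatch, stop
LCP = "am" (length 2)

2


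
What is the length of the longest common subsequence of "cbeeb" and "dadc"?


LCS of "cbeeb" and "dadc"
DP table:
           d    a    d    c
      0    0    0    0    0
  c   0    0    0    0    1
  b   0    0    0    0    1
  e   0    0    0    0    1
  e   0    0    0    0    1
  b   0    0    0    0    1
LCS length = dp[5][4] = 1

1


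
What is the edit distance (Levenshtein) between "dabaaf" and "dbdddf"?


Computing edit distance: "dabaaf" -> "dbdddf"
DP table:
           d    b    d    d    d    f
      0    1    2    3    4    5    6
  d   1    0    1    2    3    4    5
  a   2    1    1    2    3    4    5
  b   3    2    1    2    3    4    5
  a   4    3    2    2    3    4    5
  a   5    4    3    3    3    4    5
  f   6    5    4    4    4    4    4
Edit distance = dp[6][6] = 4

4


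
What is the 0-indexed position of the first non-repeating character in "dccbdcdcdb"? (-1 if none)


Input: dccbdcdcdb
Character frequencies:
  'b': 2
  'c': 4
  'd': 4
Scanning left to right for freq == 1:
  Position 0 ('d'): freq=4, skip
  Position 1 ('c'): freq=4, skip
  Position 2 ('c'): freq=4, skip
  Position 3 ('b'): freq=2, skip
  Position 4 ('d'): freq=4, skip
  Position 5 ('c'): freq=4, skip
  Position 6 ('d'): freq=4, skip
  Position 7 ('c'): freq=4, skip
  Position 8 ('d'): freq=4, skip
  Position 9 ('b'): freq=2, skip
  No unique character found => answer = -1

-1


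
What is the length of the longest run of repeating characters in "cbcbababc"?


Input: "cbcbababc"
Scanning for longest run:
  Position 1 ('b'): new char, reset run to 1
  Position 2 ('c'): new char, reset run to 1
  Position 3 ('b'): new char, reset run to 1
  Position 4 ('a'): new char, reset run to 1
  Position 5 ('b'): new char, reset run to 1
  Position 6 ('a'): new char, reset run to 1
  Position 7 ('b'): new char, reset run to 1
  Position 8 ('c'): new char, reset run to 1
Longest run: 'c' with length 1

1


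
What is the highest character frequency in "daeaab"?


Input: daeaab
Character counts:
  'a': 3
  'b': 1
  'd': 1
  'e': 1
Maximum frequency: 3

3


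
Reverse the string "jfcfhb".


Input: jfcfhb
Reading characters right to left:
  Position 5: 'b'
  Position 4: 'h'
  Position 3: 'f'
  Position 2: 'c'
  Position 1: 'f'
  Position 0: 'j'
Reversed: bhfcfj

bhfcfj


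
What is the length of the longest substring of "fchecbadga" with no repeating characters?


Input: "fchecbadga"
Sliding window (track last position of each char):
  Position 0 ('f'): window [0,0] length 1 -- new best
  Position 1 ('c'): window [0,1] length 2 -- new best
  Position 2 ('h'): window [0,2] length 3 -- new best
  Position 3 ('e'): window [0,3] length 4 -- new best
  Position 4 ('c'): repeat (last at 1), move window start to 2
  Position 4 ('c'): window [2,4] length 3
  Position 5 ('b'): window [2,5] length 4
  Position 6 ('a'): window [2,6] length 5 -- new best
  Position 7 ('d'): window [2,7] length 6 -- new best
  Position 8 ('g'): window [2,8] length 7 -- new best
  Position 9 ('a'): repeat (last at 6), move window start to 7
  Position 9 ('a'): window [7,9] length 3
Longest substring with no repeats: "hecbadg" with length 7

7


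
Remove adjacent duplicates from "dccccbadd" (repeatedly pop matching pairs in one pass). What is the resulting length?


Input: dccccbadd
Stack-based adjacent duplicate removal:
  Read 'd': push. Stack: d
  Read 'c': push. Stack: dc
  Read 'c': matches stack top 'c' => pop. Stack: d
  Read 'c': push. Stack: dc
  Read 'c': matches stack top 'c' => pop. Stack: d
  Read 'b': push. Stack: db
  Read 'a': push. Stack: dba
  Read 'd': push. Stack: dbad
  Read 'd': matches stack top 'd' => pop. Stack: dba
Final stack: "dba" (length 3)

3


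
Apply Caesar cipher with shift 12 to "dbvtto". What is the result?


Caesar cipher: shift "dbvtto" by 12
  'd' (pos 3) + 12 = pos 15 = 'p'
  'b' (pos 1) + 12 = pos 13 = 'n'
  'v' (pos 21) + 12 = pos 7 = 'h'
  't' (pos 19) + 12 = pos 5 = 'f'
  't' (pos 19) + 12 = pos 5 = 'f'
  'o' (pos 14) + 12 = pos 0 = 'a'
Result: pnhffa

pnhffa


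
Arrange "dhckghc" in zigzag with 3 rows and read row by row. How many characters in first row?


Zigzag "dhckghc" into 3 rows:
Placing characters:
  'd' => row 0
  'h' => row 1
  'c' => row 2
  'k' => row 1
  'g' => row 0
  'h' => row 1
  'c' => row 2
Rows:
  Row 0: "dg"
  Row 1: "hkh"
  Row 2: "cc"
First row length: 2

2


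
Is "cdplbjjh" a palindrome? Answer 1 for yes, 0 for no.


Input: cdplbjjh
Reversed: hjjblpdc
  Compare pos 0 ('c') with pos 7 ('h'): MISMATCH
  Compare pos 1 ('d') with pos 6 ('j'): MISMATCH
  Compare pos 2 ('p') with pos 5 ('j'): MISMATCH
  Compare pos 3 ('l') with pos 4 ('b'): MISMATCH
Result: not a palindrome

0


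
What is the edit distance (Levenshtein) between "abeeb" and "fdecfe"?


Computing edit distance: "abeeb" -> "fdecfe"
DP table:
           f    d    e    c    f    e
      0    1    2    3    4    5    6
  a   1    1    2    3    4    5    6
  b   2    2    2    3    4    5    6
  e   3    3    3    2    3    4    5
  e   4    4    4    3    3    4    4
  b   5    5    5    4    4    4    5
Edit distance = dp[5][6] = 5

5


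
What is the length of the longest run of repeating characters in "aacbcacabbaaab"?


Input: "aacbcacabbaaab"
Scanning for longest run:
  Position 1 ('a'): continues run of 'a', length=2
  Position 2 ('c'): new char, reset run to 1
  Position 3 ('b'): new char, reset run to 1
  Position 4 ('c'): new char, reset run to 1
  Position 5 ('a'): new char, reset run to 1
  Position 6 ('c'): new char, reset run to 1
  Position 7 ('a'): new char, reset run to 1
  Position 8 ('b'): new char, reset run to 1
  Position 9 ('b'): continues run of 'b', length=2
  Position 10 ('a'): new char, reset run to 1
  Position 11 ('a'): continues run of 'a', length=2
  Position 12 ('a'): continues run of 'a', length=3
  Position 13 ('b'): new char, reset run to 1
Longest run: 'a' with length 3

3


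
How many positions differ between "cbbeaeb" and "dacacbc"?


Comparing "cbbeaeb" and "dacacbc" position by position:
  Position 0: 'c' vs 'd' => DIFFER
  Position 1: 'b' vs 'a' => DIFFER
  Position 2: 'b' vs 'c' => DIFFER
  Position 3: 'e' vs 'a' => DIFFER
  Position 4: 'a' vs 'c' => DIFFER
  Position 5: 'e' vs 'b' => DIFFER
  Position 6: 'b' vs 'c' => DIFFER
Positions that differ: 7

7


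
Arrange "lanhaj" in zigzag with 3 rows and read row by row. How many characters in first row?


Zigzag "lanhaj" into 3 rows:
Placing characters:
  'l' => row 0
  'a' => row 1
  'n' => row 2
  'h' => row 1
  'a' => row 0
  'j' => row 1
Rows:
  Row 0: "la"
  Row 1: "ahj"
  Row 2: "n"
First row length: 2

2


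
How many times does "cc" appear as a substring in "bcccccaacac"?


Searching for "cc" in "bcccccaacac"
Scanning each position:
  Position 0: "bc" => no
  Position 1: "cc" => MATCH
  Position 2: "cc" => MATCH
  Position 3: "cc" => MATCH
  Position 4: "cc" => MATCH
  Position 5: "ca" => no
  Position 6: "aa" => no
  Position 7: "ac" => no
  Position 8: "ca" => no
  Position 9: "ac" => no
Total occurrences: 4

4


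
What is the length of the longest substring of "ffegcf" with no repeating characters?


Input: "ffegcf"
Sliding window (track last position of each char):
  Position 0 ('f'): window [0,0] length 1 -- new best
  Position 1 ('f'): repeat (last at 0), move window start to 1
  Position 1 ('f'): window [1,1] length 1
  Position 2 ('e'): window [1,2] length 2 -- new best
  Position 3 ('g'): window [1,3] length 3 -- new best
  Position 4 ('c'): window [1,4] length 4 -- new best
  Position 5 ('f'): repeat (last at 1), move window start to 2
  Position 5 ('f'): window [2,5] length 4
Longest substring with no repeats: "fegc" with length 4

4


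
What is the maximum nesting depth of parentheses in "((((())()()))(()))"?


Input: "((((())()()))(()))"
Tracking depth:
  Position 0 '(': depth becomes 1
  Position 1 '(': depth becomes 2
  Position 2 '(': depth becomes 3
  Position 3 '(': depth becomes 4
  Position 4 '(': depth becomes 5
  Position 5 ')': depth becomes 4
  Position 6 ')': depth becomes 3
  Position 7 '(': depth becomes 4
  Position 8 ')': depth becomes 3
  Position 9 '(': depth becomes 4
  Position 10 ')': depth becomes 3
  Position 11 ')': depth becomes 2
  Position 12 ')': depth becomes 1
  Position 13 '(': depth becomes 2
  Position 14 '(': depth becomes 3
  Position 15 ')': depth becomes 2
  Position 16 ')': depth becomes 1
  Position 17 ')': depth becomes 0
Maximum depth reached: 5

5


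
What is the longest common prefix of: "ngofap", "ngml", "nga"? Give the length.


Words: ngofap, ngml, nga
  Position 0: all 'n' => match
  Position 1: all 'g' => match
  Position 2: ('o', 'm', 'a') => mismatch, stop
LCP = "ng" (length 2)

2


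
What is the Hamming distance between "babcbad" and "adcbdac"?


Comparing "babcbad" and "adcbdac" position by position:
  Position 0: 'b' vs 'a' => differ
  Position 1: 'a' vs 'd' => differ
  Position 2: 'b' vs 'c' => differ
  Position 3: 'c' vs 'b' => differ
  Position 4: 'b' vs 'd' => differ
  Position 5: 'a' vs 'a' => same
  Position 6: 'd' vs 'c' => differ
Total differences (Hamming distance): 6

6


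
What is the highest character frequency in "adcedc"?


Input: adcedc
Character counts:
  'a': 1
  'c': 2
  'd': 2
  'e': 1
Maximum frequency: 2

2


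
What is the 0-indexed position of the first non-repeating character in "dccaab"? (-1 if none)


Input: dccaab
Character frequencies:
  'a': 2
  'b': 1
  'c': 2
  'd': 1
Scanning left to right for freq == 1:
  Position 0 ('d'): unique! => answer = 0

0


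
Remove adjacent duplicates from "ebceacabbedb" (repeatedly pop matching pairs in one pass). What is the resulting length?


Input: ebceacabbedb
Stack-based adjacent duplicate removal:
  Read 'e': push. Stack: e
  Read 'b': push. Stack: eb
  Read 'c': push. Stack: ebc
  Read 'e': push. Stack: ebce
  Read 'a': push. Stack: ebcea
  Read 'c': push. Stack: ebceac
  Read 'a': push. Stack: ebceaca
  Read 'b': push. Stack: ebceacab
  Read 'b': matches stack top 'b' => pop. Stack: ebceaca
  Read 'e': push. Stack: ebceacae
  Read 'd': push. Stack: ebceacaed
  Read 'b': push. Stack: ebceacaedb
Final stack: "ebceacaedb" (length 10)

10


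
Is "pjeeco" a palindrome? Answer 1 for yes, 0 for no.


Input: pjeeco
Reversed: oceejp
  Compare pos 0 ('p') with pos 5 ('o'): MISMATCH
  Compare pos 1 ('j') with pos 4 ('c'): MISMATCH
  Compare pos 2 ('e') with pos 3 ('e'): match
Result: not a palindrome

0


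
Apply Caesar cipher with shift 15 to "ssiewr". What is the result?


Caesar cipher: shift "ssiewr" by 15
  's' (pos 18) + 15 = pos 7 = 'h'
  's' (pos 18) + 15 = pos 7 = 'h'
  'i' (pos 8) + 15 = pos 23 = 'x'
  'e' (pos 4) + 15 = pos 19 = 't'
  'w' (pos 22) + 15 = pos 11 = 'l'
  'r' (pos 17) + 15 = pos 6 = 'g'
Result: hhxtlg

hhxtlg


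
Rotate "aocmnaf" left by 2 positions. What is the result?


Input: "aocmnaf", rotate left by 2
First 2 characters: "ao"
Remaining characters: "cmnaf"
Concatenate remaining + first: "cmnaf" + "ao" = "cmnafao"

cmnafao


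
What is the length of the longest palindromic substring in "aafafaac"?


Input: "aafafaac"
Checking substrings for palindromes:
  [0:7] "aafafaa" (len 7) => palindrome
  [1:6] "afafa" (len 5) => palindrome
  [1:4] "afa" (len 3) => palindrome
  [2:5] "faf" (len 3) => palindrome
  [3:6] "afa" (len 3) => palindrome
  [0:2] "aa" (len 2) => palindrome
Longest palindromic substring: "aafafaa" with length 7

7


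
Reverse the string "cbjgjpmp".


Input: cbjgjpmp
Reading characters right to left:
  Position 7: 'p'
  Position 6: 'm'
  Position 5: 'p'
  Position 4: 'j'
  Position 3: 'g'
  Position 2: 'j'
  Position 1: 'b'
  Position 0: 'c'
Reversed: pmpjgjbc

pmpjgjbc


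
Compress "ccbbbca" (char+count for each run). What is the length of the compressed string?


Input: ccbbbca
Runs:
  'c' x 2 => "c2"
  'b' x 3 => "b3"
  'c' x 1 => "c1"
  'a' x 1 => "a1"
Compressed: "c2b3c1a1"
Compressed length: 8

8


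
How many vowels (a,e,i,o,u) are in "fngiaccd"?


Input: fngiaccd
Checking each character:
  'f' at position 0: consonant
  'n' at position 1: consonant
  'g' at position 2: consonant
  'i' at position 3: vowel (running total: 1)
  'a' at position 4: vowel (running total: 2)
  'c' at position 5: consonant
  'c' at position 6: consonant
  'd' at position 7: consonant
Total vowels: 2

2


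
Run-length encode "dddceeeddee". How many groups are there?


Input: dddceeeddee
Scanning for consecutive runs:
  Group 1: 'd' x 3 (positions 0-2)
  Group 2: 'c' x 1 (positions 3-3)
  Group 3: 'e' x 3 (positions 4-6)
  Group 4: 'd' x 2 (positions 7-8)
  Group 5: 'e' x 2 (positions 9-10)
Total groups: 5

5


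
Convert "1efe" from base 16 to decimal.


Input: "1efe" in base 16
Positional expansion:
  Digit '1' (value 1) x 16^3 = 4096
  Digit 'e' (value 14) x 16^2 = 3584
  Digit 'f' (value 15) x 16^1 = 240
  Digit 'e' (value 14) x 16^0 = 14
Sum = 7934

7934


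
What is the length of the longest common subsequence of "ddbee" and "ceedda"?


LCS of "ddbee" and "ceedda"
DP table:
           c    e    e    d    d    a
      0    0    0    0    0    0    0
  d   0    0    0    0    1    1    1
  d   0    0    0    0    1    2    2
  b   0    0    0    0    1    2    2
  e   0    0    1    1    1    2    2
  e   0    0    1    2    2    2    2
LCS length = dp[5][6] = 2

2


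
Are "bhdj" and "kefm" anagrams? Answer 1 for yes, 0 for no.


Strings: "bhdj", "kefm"
Sorted first:  bdhj
Sorted second: efkm
Differ at position 0: 'b' vs 'e' => not anagrams

0


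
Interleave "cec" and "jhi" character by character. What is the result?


Interleaving "cec" and "jhi":
  Position 0: 'c' from first, 'j' from second => "cj"
  Position 1: 'e' from first, 'h' from second => "eh"
  Position 2: 'c' from first, 'i' from second => "ci"
Result: cjehci

cjehci


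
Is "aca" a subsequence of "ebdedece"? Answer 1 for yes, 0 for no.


Check if "aca" is a subsequence of "ebdedece"
Greedy scan:
  Position 0 ('e'): no match needed
  Position 1 ('b'): no match needed
  Position 2 ('d'): no match needed
  Position 3 ('e'): no match needed
  Position 4 ('d'): no match needed
  Position 5 ('e'): no match needed
  Position 6 ('c'): no match needed
  Position 7 ('e'): no match needed
Only matched 0/3 characters => not a subsequence

0


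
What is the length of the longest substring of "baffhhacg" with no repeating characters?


Input: "baffhhacg"
Sliding window (track last position of each char):
  Position 0 ('b'): window [0,0] length 1 -- new best
  Position 1 ('a'): window [0,1] length 2 -- new best
  Position 2 ('f'): window [0,2] length 3 -- new best
  Position 3 ('f'): repeat (last at 2), move window start to 3
  Position 3 ('f'): window [3,3] length 1
  Position 4 ('h'): window [3,4] length 2
  Position 5 ('h'): repeat (last at 4), move window start to 5
  Position 5 ('h'): window [5,5] length 1
  Position 6 ('a'): window [5,6] length 2
  Position 7 ('c'): window [5,7] length 3
  Position 8 ('g'): window [5,8] length 4 -- new best
Longest substring with no repeats: "hacg" with length 4

4


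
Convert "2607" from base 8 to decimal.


Input: "2607" in base 8
Positional expansion:
  Digit '2' (value 2) x 8^3 = 1024
  Digit '6' (value 6) x 8^2 = 384
  Digit '0' (value 0) x 8^1 = 0
  Digit '7' (value 7) x 8^0 = 7
Sum = 1415

1415


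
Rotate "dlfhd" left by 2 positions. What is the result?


Input: "dlfhd", rotate left by 2
First 2 characters: "dl"
Remaining characters: "fhd"
Concatenate remaining + first: "fhd" + "dl" = "fhddl"

fhddl


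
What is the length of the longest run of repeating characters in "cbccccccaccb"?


Input: "cbccccccaccb"
Scanning for longest run:
  Position 1 ('b'): new char, reset run to 1
  Position 2 ('c'): new char, reset run to 1
  Position 3 ('c'): continues run of 'c', length=2
  Position 4 ('c'): continues run of 'c', length=3
  Position 5 ('c'): continues run of 'c', length=4
  Position 6 ('c'): continues run of 'c', length=5
  Position 7 ('c'): continues run of 'c', length=6
  Position 8 ('a'): new char, reset run to 1
  Position 9 ('c'): new char, reset run to 1
  Position 10 ('c'): continues run of 'c', length=2
  Position 11 ('b'): new char, reset run to 1
Longest run: 'c' with length 6

6


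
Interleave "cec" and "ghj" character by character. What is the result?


Interleaving "cec" and "ghj":
  Position 0: 'c' from first, 'g' from second => "cg"
  Position 1: 'e' from first, 'h' from second => "eh"
  Position 2: 'c' from first, 'j' from second => "cj"
Result: cgehcj

cgehcj


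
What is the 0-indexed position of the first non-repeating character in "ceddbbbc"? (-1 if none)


Input: ceddbbbc
Character frequencies:
  'b': 3
  'c': 2
  'd': 2
  'e': 1
Scanning left to right for freq == 1:
  Position 0 ('c'): freq=2, skip
  Position 1 ('e'): unique! => answer = 1

1


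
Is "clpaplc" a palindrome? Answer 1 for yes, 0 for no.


Input: clpaplc
Reversed: clpaplc
  Compare pos 0 ('c') with pos 6 ('c'): match
  Compare pos 1 ('l') with pos 5 ('l'): match
  Compare pos 2 ('p') with pos 4 ('p'): match
Result: palindrome

1


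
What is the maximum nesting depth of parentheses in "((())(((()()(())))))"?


Input: "((())(((()()(())))))"
Tracking depth:
  Position 0 '(': depth becomes 1
  Position 1 '(': depth becomes 2
  Position 2 '(': depth becomes 3
  Position 3 ')': depth becomes 2
  Position 4 ')': depth becomes 1
  Position 5 '(': depth becomes 2
  Position 6 '(': depth becomes 3
  Position 7 '(': depth becomes 4
  Position 8 '(': depth becomes 5
  Position 9 ')': depth becomes 4
  Position 10 '(': depth becomes 5
  Position 11 ')': depth becomes 4
  Position 12 '(': depth becomes 5
  Position 13 '(': depth becomes 6
  Position 14 ')': depth becomes 5
  Position 15 ')': depth becomes 4
  Position 16 ')': depth becomes 3
  Position 17 ')': depth becomes 2
  Position 18 ')': depth becomes 1
  Position 19 ')': depth becomes 0
Maximum depth reached: 6

6


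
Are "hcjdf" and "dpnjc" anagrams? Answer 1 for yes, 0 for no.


Strings: "hcjdf", "dpnjc"
Sorted first:  cdfhj
Sorted second: cdjnp
Differ at position 2: 'f' vs 'j' => not anagrams

0


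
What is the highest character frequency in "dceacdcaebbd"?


Input: dceacdcaebbd
Character counts:
  'a': 2
  'b': 2
  'c': 3
  'd': 3
  'e': 2
Maximum frequency: 3

3


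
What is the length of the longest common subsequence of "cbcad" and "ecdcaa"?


LCS of "cbcad" and "ecdcaa"
DP table:
           e    c    d    c    a    a
      0    0    0    0    0    0    0
  c   0    0    1    1    1    1    1
  b   0    0    1    1    1    1    1
  c   0    0    1    1    2    2    2
  a   0    0    1    1    2    3    3
  d   0    0    1    2    2    3    3
LCS length = dp[5][6] = 3

3


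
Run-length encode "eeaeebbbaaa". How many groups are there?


Input: eeaeebbbaaa
Scanning for consecutive runs:
  Group 1: 'e' x 2 (positions 0-1)
  Group 2: 'a' x 1 (positions 2-2)
  Group 3: 'e' x 2 (positions 3-4)
  Group 4: 'b' x 3 (positions 5-7)
  Group 5: 'a' x 3 (positions 8-10)
Total groups: 5

5


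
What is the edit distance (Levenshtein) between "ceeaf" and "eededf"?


Computing edit distance: "ceeaf" -> "eededf"
DP table:
           e    e    d    e    d    f
      0    1    2    3    4    5    6
  c   1    1    2    3    4    5    6
  e   2    1    1    2    3    4    5
  e   3    2    1    2    2    3    4
  a   4    3    2    2    3    3    4
  f   5    4    3    3    3    4    3
Edit distance = dp[5][6] = 3

3


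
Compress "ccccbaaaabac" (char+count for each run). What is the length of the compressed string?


Input: ccccbaaaabac
Runs:
  'c' x 4 => "c4"
  'b' x 1 => "b1"
  'a' x 4 => "a4"
  'b' x 1 => "b1"
  'a' x 1 => "a1"
  'c' x 1 => "c1"
Compressed: "c4b1a4b1a1c1"
Compressed length: 12

12


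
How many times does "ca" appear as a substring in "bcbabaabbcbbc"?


Searching for "ca" in "bcbabaabbcbbc"
Scanning each position:
  Position 0: "bc" => no
  Position 1: "cb" => no
  Position 2: "ba" => no
  Position 3: "ab" => no
  Position 4: "ba" => no
  Position 5: "aa" => no
  Position 6: "ab" => no
  Position 7: "bb" => no
  Position 8: "bc" => no
  Position 9: "cb" => no
  Position 10: "bb" => no
  Position 11: "bc" => no
Total occurrences: 0

0


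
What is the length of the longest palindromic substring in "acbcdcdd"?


Input: "acbcdcdd"
Checking substrings for palindromes:
  [1:4] "cbc" (len 3) => palindrome
  [3:6] "cdc" (len 3) => palindrome
  [4:7] "dcd" (len 3) => palindrome
  [6:8] "dd" (len 2) => palindrome
Longest palindromic substring: "cbc" with length 3

3


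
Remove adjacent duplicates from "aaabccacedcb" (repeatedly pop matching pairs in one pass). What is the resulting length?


Input: aaabccacedcb
Stack-based adjacent duplicate removal:
  Read 'a': push. Stack: a
  Read 'a': matches stack top 'a' => pop. Stack: (empty)
  Read 'a': push. Stack: a
  Read 'b': push. Stack: ab
  Read 'c': push. Stack: abc
  Read 'c': matches stack top 'c' => pop. Stack: ab
  Read 'a': push. Stack: aba
  Read 'c': push. Stack: abac
  Read 'e': push. Stack: abace
  Read 'd': push. Stack: abaced
  Read 'c': push. Stack: abacedc
  Read 'b': push. Stack: abacedcb
Final stack: "abacedcb" (length 8)

8


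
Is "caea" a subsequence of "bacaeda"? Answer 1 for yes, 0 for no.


Check if "caea" is a subsequence of "bacaeda"
Greedy scan:
  Position 0 ('b'): no match needed
  Position 1 ('a'): no match needed
  Position 2 ('c'): matches sub[0] = 'c'
  Position 3 ('a'): matches sub[1] = 'a'
  Position 4 ('e'): matches sub[2] = 'e'
  Position 5 ('d'): no match needed
  Position 6 ('a'): matches sub[3] = 'a'
All 4 characters matched => is a subsequence

1


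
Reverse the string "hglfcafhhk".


Input: hglfcafhhk
Reading characters right to left:
  Position 9: 'k'
  Position 8: 'h'
  Position 7: 'h'
  Position 6: 'f'
  Position 5: 'a'
  Position 4: 'c'
  Position 3: 'f'
  Position 2: 'l'
  Position 1: 'g'
  Position 0: 'h'
Reversed: khhfacflgh

khhfacflgh


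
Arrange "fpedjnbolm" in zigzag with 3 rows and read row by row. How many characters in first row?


Zigzag "fpedjnbolm" into 3 rows:
Placing characters:
  'f' => row 0
  'p' => row 1
  'e' => row 2
  'd' => row 1
  'j' => row 0
  'n' => row 1
  'b' => row 2
  'o' => row 1
  'l' => row 0
  'm' => row 1
Rows:
  Row 0: "fjl"
  Row 1: "pdnom"
  Row 2: "eb"
First row length: 3

3


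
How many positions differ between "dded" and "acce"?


Comparing "dded" and "acce" position by position:
  Position 0: 'd' vs 'a' => DIFFER
  Position 1: 'd' vs 'c' => DIFFER
  Position 2: 'e' vs 'c' => DIFFER
  Position 3: 'd' vs 'e' => DIFFER
Positions that differ: 4

4


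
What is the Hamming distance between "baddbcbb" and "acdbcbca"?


Comparing "baddbcbb" and "acdbcbca" position by position:
  Position 0: 'b' vs 'a' => differ
  Position 1: 'a' vs 'c' => differ
  Position 2: 'd' vs 'd' => same
  Position 3: 'd' vs 'b' => differ
  Position 4: 'b' vs 'c' => differ
  Position 5: 'c' vs 'b' => differ
  Position 6: 'b' vs 'c' => differ
  Position 7: 'b' vs 'a' => differ
Total differences (Hamming distance): 7

7


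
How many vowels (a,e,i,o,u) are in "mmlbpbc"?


Input: mmlbpbc
Checking each character:
  'm' at position 0: consonant
  'm' at position 1: consonant
  'l' at position 2: consonant
  'b' at position 3: consonant
  'p' at position 4: consonant
  'b' at position 5: consonant
  'c' at position 6: consonant
Total vowels: 0

0


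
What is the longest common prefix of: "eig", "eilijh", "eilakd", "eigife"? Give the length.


Words: eig, eilijh, eilakd, eigife
  Position 0: all 'e' => match
  Position 1: all 'i' => match
  Position 2: ('g', 'l', 'l', 'g') => mismatch, stop
LCP = "ei" (length 2)

2


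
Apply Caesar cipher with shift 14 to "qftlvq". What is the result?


Caesar cipher: shift "qftlvq" by 14
  'q' (pos 16) + 14 = pos 4 = 'e'
  'f' (pos 5) + 14 = pos 19 = 't'
  't' (pos 19) + 14 = pos 7 = 'h'
  'l' (pos 11) + 14 = pos 25 = 'z'
  'v' (pos 21) + 14 = pos 9 = 'j'
  'q' (pos 16) + 14 = pos 4 = 'e'
Result: ethzje

ethzje


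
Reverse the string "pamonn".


Input: pamonn
Reading characters right to left:
  Position 5: 'n'
  Position 4: 'n'
  Position 3: 'o'
  Position 2: 'm'
  Position 1: 'a'
  Position 0: 'p'
Reversed: nnomap

nnomap


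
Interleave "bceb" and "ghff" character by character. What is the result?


Interleaving "bceb" and "ghff":
  Position 0: 'b' from first, 'g' from second => "bg"
  Position 1: 'c' from first, 'h' from second => "ch"
  Position 2: 'e' from first, 'f' from second => "ef"
  Position 3: 'b' from first, 'f' from second => "bf"
Result: bgchefbf

bgchefbf


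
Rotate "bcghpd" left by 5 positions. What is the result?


Input: "bcghpd", rotate left by 5
First 5 characters: "bcghp"
Remaining characters: "d"
Concatenate remaining + first: "d" + "bcghp" = "dbcghp"

dbcghp


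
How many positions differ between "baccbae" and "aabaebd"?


Comparing "baccbae" and "aabaebd" position by position:
  Position 0: 'b' vs 'a' => DIFFER
  Position 1: 'a' vs 'a' => same
  Position 2: 'c' vs 'b' => DIFFER
  Position 3: 'c' vs 'a' => DIFFER
  Position 4: 'b' vs 'e' => DIFFER
  Position 5: 'a' vs 'b' => DIFFER
  Position 6: 'e' vs 'd' => DIFFER
Positions that differ: 6

6


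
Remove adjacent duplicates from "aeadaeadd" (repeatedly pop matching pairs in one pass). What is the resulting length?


Input: aeadaeadd
Stack-based adjacent duplicate removal:
  Read 'a': push. Stack: a
  Read 'e': push. Stack: ae
  Read 'a': push. Stack: aea
  Read 'd': push. Stack: aead
  Read 'a': push. Stack: aeada
  Read 'e': push. Stack: aeadae
  Read 'a': push. Stack: aeadaea
  Read 'd': push. Stack: aeadaead
  Read 'd': matches stack top 'd' => pop. Stack: aeadaea
Final stack: "aeadaea" (length 7)

7


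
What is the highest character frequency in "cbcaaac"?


Input: cbcaaac
Character counts:
  'a': 3
  'b': 1
  'c': 3
Maximum frequency: 3

3


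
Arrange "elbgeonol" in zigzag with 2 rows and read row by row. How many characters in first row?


Zigzag "elbgeonol" into 2 rows:
Placing characters:
  'e' => row 0
  'l' => row 1
  'b' => row 0
  'g' => row 1
  'e' => row 0
  'o' => row 1
  'n' => row 0
  'o' => row 1
  'l' => row 0
Rows:
  Row 0: "ebenl"
  Row 1: "lgoo"
First row length: 5

5


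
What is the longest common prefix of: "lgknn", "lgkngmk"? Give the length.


Words: lgknn, lgkngmk
  Position 0: all 'l' => match
  Position 1: all 'g' => match
  Position 2: all 'k' => match
  Position 3: all 'n' => match
  Position 4: ('n', 'g') => mismatch, stop
LCP = "lgkn" (length 4)

4


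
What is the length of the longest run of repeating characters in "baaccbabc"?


Input: "baaccbabc"
Scanning for longest run:
  Position 1 ('a'): new char, reset run to 1
  Position 2 ('a'): continues run of 'a', length=2
  Position 3 ('c'): new char, reset run to 1
  Position 4 ('c'): continues run of 'c', length=2
  Position 5 ('b'): new char, reset run to 1
  Position 6 ('a'): new char, reset run to 1
  Position 7 ('b'): new char, reset run to 1
  Position 8 ('c'): new char, reset run to 1
Longest run: 'a' with length 2

2


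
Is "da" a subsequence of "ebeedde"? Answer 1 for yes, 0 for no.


Check if "da" is a subsequence of "ebeedde"
Greedy scan:
  Position 0 ('e'): no match needed
  Position 1 ('b'): no match needed
  Position 2 ('e'): no match needed
  Position 3 ('e'): no match needed
  Position 4 ('d'): matches sub[0] = 'd'
  Position 5 ('d'): no match needed
  Position 6 ('e'): no match needed
Only matched 1/2 characters => not a subsequence

0


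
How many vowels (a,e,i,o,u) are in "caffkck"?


Input: caffkck
Checking each character:
  'c' at position 0: consonant
  'a' at position 1: vowel (running total: 1)
  'f' at position 2: consonant
  'f' at position 3: consonant
  'k' at position 4: consonant
  'c' at position 5: consonant
  'k' at position 6: consonant
Total vowels: 1

1


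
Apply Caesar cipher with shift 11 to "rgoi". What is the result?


Caesar cipher: shift "rgoi" by 11
  'r' (pos 17) + 11 = pos 2 = 'c'
  'g' (pos 6) + 11 = pos 17 = 'r'
  'o' (pos 14) + 11 = pos 25 = 'z'
  'i' (pos 8) + 11 = pos 19 = 't'
Result: crzt

crzt


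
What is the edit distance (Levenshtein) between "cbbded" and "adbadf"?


Computing edit distance: "cbbded" -> "adbadf"
DP table:
           a    d    b    a    d    f
      0    1    2    3    4    5    6
  c   1    1    2    3    4    5    6
  b   2    2    2    2    3    4    5
  b   3    3    3    2    3    4    5
  d   4    4    3    3    3    3    4
  e   5    5    4    4    4    4    4
  d   6    6    5    5    5    4    5
Edit distance = dp[6][6] = 5

5


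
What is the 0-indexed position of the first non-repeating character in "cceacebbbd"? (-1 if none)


Input: cceacebbbd
Character frequencies:
  'a': 1
  'b': 3
  'c': 3
  'd': 1
  'e': 2
Scanning left to right for freq == 1:
  Position 0 ('c'): freq=3, skip
  Position 1 ('c'): freq=3, skip
  Position 2 ('e'): freq=2, skip
  Position 3 ('a'): unique! => answer = 3

3
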